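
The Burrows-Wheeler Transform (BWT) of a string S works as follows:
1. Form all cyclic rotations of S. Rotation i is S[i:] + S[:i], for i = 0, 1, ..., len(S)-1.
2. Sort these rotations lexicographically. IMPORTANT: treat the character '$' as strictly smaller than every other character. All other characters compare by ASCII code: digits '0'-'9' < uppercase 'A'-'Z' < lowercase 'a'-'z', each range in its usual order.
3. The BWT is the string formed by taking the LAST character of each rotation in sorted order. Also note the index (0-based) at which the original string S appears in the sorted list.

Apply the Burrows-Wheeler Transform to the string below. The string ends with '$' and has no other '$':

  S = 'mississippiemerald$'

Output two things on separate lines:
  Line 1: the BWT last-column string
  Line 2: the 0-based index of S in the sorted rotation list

All 19 rotations (rotation i = S[i:]+S[:i]):
  rot[0] = mississippiemerald$
  rot[1] = ississippiemerald$m
  rot[2] = ssissippiemerald$mi
  rot[3] = sissippiemerald$mis
  rot[4] = issippiemerald$miss
  rot[5] = ssippiemerald$missi
  rot[6] = sippiemerald$missis
  rot[7] = ippiemerald$mississ
  rot[8] = ppiemerald$mississi
  rot[9] = piemerald$mississip
  rot[10] = iemerald$mississipp
  rot[11] = emerald$mississippi
  rot[12] = merald$mississippie
  rot[13] = erald$mississippiem
  rot[14] = rald$mississippieme
  rot[15] = ald$mississippiemer
  rot[16] = ld$mississippiemera
  rot[17] = d$mississippiemeral
  rot[18] = $mississippiemerald
Sorted (with $ < everything):
  sorted[0] = $mississippiemerald  (last char: 'd')
  sorted[1] = ald$mississippiemer  (last char: 'r')
  sorted[2] = d$mississippiemeral  (last char: 'l')
  sorted[3] = emerald$mississippi  (last char: 'i')
  sorted[4] = erald$mississippiem  (last char: 'm')
  sorted[5] = iemerald$mississipp  (last char: 'p')
  sorted[6] = ippiemerald$mississ  (last char: 's')
  sorted[7] = issippiemerald$miss  (last char: 's')
  sorted[8] = ississippiemerald$m  (last char: 'm')
  sorted[9] = ld$mississippiemera  (last char: 'a')
  sorted[10] = merald$mississippie  (last char: 'e')
  sorted[11] = mississippiemerald$  (last char: '$')
  sorted[12] = piemerald$mississip  (last char: 'p')
  sorted[13] = ppiemerald$mississi  (last char: 'i')
  sorted[14] = rald$mississippieme  (last char: 'e')
  sorted[15] = sippiemerald$missis  (last char: 's')
  sorted[16] = sissippiemerald$mis  (last char: 's')
  sorted[17] = ssippiemerald$missi  (last char: 'i')
  sorted[18] = ssissippiemerald$mi  (last char: 'i')
Last column: drlimpssmae$piessii
Original string S is at sorted index 11

Answer: drlimpssmae$piessii
11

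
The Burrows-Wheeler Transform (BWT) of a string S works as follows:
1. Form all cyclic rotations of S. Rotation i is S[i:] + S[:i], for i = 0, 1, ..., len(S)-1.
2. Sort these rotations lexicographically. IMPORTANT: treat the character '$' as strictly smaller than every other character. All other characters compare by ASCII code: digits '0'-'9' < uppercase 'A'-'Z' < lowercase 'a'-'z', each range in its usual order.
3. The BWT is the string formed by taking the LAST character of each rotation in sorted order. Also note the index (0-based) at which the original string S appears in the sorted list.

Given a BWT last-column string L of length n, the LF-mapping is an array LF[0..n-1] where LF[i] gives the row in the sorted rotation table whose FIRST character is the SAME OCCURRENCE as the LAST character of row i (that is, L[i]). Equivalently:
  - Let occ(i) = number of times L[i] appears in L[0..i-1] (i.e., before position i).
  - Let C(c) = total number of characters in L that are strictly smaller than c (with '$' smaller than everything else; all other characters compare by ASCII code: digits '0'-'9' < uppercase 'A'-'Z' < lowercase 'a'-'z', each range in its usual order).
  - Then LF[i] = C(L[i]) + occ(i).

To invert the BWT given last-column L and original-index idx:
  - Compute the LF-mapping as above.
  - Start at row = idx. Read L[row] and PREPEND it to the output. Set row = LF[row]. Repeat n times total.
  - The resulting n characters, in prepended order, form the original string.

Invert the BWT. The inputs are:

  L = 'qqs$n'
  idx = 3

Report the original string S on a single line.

LF mapping: 2 3 4 0 1
Walk LF starting at row 3, prepending L[row]:
  step 1: row=3, L[3]='$', prepend. Next row=LF[3]=0
  step 2: row=0, L[0]='q', prepend. Next row=LF[0]=2
  step 3: row=2, L[2]='s', prepend. Next row=LF[2]=4
  step 4: row=4, L[4]='n', prepend. Next row=LF[4]=1
  step 5: row=1, L[1]='q', prepend. Next row=LF[1]=3
Reversed output: qnsq$

Answer: qnsq$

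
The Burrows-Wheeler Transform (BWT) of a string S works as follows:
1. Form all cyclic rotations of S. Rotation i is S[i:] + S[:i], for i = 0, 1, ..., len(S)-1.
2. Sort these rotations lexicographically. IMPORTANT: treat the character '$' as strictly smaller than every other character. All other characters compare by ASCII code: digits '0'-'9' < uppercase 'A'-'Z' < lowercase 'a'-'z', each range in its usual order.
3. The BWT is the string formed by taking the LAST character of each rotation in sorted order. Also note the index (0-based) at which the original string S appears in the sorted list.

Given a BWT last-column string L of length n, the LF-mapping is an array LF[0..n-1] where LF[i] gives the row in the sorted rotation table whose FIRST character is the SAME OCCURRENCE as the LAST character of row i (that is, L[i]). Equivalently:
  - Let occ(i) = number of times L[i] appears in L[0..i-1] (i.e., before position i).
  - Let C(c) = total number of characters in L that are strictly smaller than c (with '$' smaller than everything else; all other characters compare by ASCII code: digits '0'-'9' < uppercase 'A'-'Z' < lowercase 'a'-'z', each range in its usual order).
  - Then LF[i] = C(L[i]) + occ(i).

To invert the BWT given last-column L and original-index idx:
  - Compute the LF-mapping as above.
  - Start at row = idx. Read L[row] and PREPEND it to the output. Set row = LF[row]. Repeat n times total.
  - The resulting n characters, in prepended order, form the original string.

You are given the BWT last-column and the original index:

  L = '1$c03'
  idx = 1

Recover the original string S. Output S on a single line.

Answer: 03c1$

Derivation:
LF mapping: 2 0 4 1 3
Walk LF starting at row 1, prepending L[row]:
  step 1: row=1, L[1]='$', prepend. Next row=LF[1]=0
  step 2: row=0, L[0]='1', prepend. Next row=LF[0]=2
  step 3: row=2, L[2]='c', prepend. Next row=LF[2]=4
  step 4: row=4, L[4]='3', prepend. Next row=LF[4]=3
  step 5: row=3, L[3]='0', prepend. Next row=LF[3]=1
Reversed output: 03c1$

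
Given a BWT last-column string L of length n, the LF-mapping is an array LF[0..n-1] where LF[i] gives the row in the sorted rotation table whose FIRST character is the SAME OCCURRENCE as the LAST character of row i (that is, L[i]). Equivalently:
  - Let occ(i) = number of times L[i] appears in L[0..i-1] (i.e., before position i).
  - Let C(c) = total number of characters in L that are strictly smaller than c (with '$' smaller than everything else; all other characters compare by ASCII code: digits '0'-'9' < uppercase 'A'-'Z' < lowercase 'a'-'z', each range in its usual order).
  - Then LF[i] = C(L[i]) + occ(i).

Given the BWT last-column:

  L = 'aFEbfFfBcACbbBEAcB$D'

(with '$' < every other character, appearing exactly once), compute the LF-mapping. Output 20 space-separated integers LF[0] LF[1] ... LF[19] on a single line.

Char counts: '$':1, 'A':2, 'B':3, 'C':1, 'D':1, 'E':2, 'F':2, 'a':1, 'b':3, 'c':2, 'f':2
C (first-col start): C('$')=0, C('A')=1, C('B')=3, C('C')=6, C('D')=7, C('E')=8, C('F')=10, C('a')=12, C('b')=13, C('c')=16, C('f')=18
L[0]='a': occ=0, LF[0]=C('a')+0=12+0=12
L[1]='F': occ=0, LF[1]=C('F')+0=10+0=10
L[2]='E': occ=0, LF[2]=C('E')+0=8+0=8
L[3]='b': occ=0, LF[3]=C('b')+0=13+0=13
L[4]='f': occ=0, LF[4]=C('f')+0=18+0=18
L[5]='F': occ=1, LF[5]=C('F')+1=10+1=11
L[6]='f': occ=1, LF[6]=C('f')+1=18+1=19
L[7]='B': occ=0, LF[7]=C('B')+0=3+0=3
L[8]='c': occ=0, LF[8]=C('c')+0=16+0=16
L[9]='A': occ=0, LF[9]=C('A')+0=1+0=1
L[10]='C': occ=0, LF[10]=C('C')+0=6+0=6
L[11]='b': occ=1, LF[11]=C('b')+1=13+1=14
L[12]='b': occ=2, LF[12]=C('b')+2=13+2=15
L[13]='B': occ=1, LF[13]=C('B')+1=3+1=4
L[14]='E': occ=1, LF[14]=C('E')+1=8+1=9
L[15]='A': occ=1, LF[15]=C('A')+1=1+1=2
L[16]='c': occ=1, LF[16]=C('c')+1=16+1=17
L[17]='B': occ=2, LF[17]=C('B')+2=3+2=5
L[18]='$': occ=0, LF[18]=C('$')+0=0+0=0
L[19]='D': occ=0, LF[19]=C('D')+0=7+0=7

Answer: 12 10 8 13 18 11 19 3 16 1 6 14 15 4 9 2 17 5 0 7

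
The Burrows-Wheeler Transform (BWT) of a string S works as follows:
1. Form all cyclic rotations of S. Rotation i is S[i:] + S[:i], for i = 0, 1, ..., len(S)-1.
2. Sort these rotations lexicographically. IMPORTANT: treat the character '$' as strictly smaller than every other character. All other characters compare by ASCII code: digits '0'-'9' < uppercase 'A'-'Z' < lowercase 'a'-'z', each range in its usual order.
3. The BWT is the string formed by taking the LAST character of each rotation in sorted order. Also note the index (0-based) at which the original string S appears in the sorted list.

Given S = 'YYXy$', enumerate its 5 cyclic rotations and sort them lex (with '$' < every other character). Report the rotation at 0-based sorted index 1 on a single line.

Answer: Xy$YY

Derivation:
All 5 rotations (rotation i = S[i:]+S[:i]):
  rot[0] = YYXy$
  rot[1] = YXy$Y
  rot[2] = Xy$YY
  rot[3] = y$YYX
  rot[4] = $YYXy
Sorted (with $ < everything):
  sorted[0] = $YYXy
  sorted[1] = Xy$YY
  sorted[2] = YXy$Y
  sorted[3] = YYXy$
  sorted[4] = y$YYX
sorted[1] = Xy$YY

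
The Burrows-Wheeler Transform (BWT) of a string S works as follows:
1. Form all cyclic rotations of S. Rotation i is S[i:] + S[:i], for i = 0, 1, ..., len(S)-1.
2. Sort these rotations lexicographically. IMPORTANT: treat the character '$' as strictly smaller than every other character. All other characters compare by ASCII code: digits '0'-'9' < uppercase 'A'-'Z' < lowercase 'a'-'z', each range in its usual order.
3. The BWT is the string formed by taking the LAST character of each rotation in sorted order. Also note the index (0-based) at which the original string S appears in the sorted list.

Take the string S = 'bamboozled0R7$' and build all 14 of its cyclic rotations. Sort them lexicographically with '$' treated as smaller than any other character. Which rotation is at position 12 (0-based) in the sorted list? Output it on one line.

All 14 rotations (rotation i = S[i:]+S[:i]):
  rot[0] = bamboozled0R7$
  rot[1] = amboozled0R7$b
  rot[2] = mboozled0R7$ba
  rot[3] = boozled0R7$bam
  rot[4] = oozled0R7$bamb
  rot[5] = ozled0R7$bambo
  rot[6] = zled0R7$bamboo
  rot[7] = led0R7$bambooz
  rot[8] = ed0R7$bamboozl
  rot[9] = d0R7$bamboozle
  rot[10] = 0R7$bamboozled
  rot[11] = R7$bamboozled0
  rot[12] = 7$bamboozled0R
  rot[13] = $bamboozled0R7
Sorted (with $ < everything):
  sorted[0] = $bamboozled0R7
  sorted[1] = 0R7$bamboozled
  sorted[2] = 7$bamboozled0R
  sorted[3] = R7$bamboozled0
  sorted[4] = amboozled0R7$b
  sorted[5] = bamboozled0R7$
  sorted[6] = boozled0R7$bam
  sorted[7] = d0R7$bamboozle
  sorted[8] = ed0R7$bamboozl
  sorted[9] = led0R7$bambooz
  sorted[10] = mboozled0R7$ba
  sorted[11] = oozled0R7$bamb
  sorted[12] = ozled0R7$bambo
  sorted[13] = zled0R7$bamboo
sorted[12] = ozled0R7$bambo

Answer: ozled0R7$bambo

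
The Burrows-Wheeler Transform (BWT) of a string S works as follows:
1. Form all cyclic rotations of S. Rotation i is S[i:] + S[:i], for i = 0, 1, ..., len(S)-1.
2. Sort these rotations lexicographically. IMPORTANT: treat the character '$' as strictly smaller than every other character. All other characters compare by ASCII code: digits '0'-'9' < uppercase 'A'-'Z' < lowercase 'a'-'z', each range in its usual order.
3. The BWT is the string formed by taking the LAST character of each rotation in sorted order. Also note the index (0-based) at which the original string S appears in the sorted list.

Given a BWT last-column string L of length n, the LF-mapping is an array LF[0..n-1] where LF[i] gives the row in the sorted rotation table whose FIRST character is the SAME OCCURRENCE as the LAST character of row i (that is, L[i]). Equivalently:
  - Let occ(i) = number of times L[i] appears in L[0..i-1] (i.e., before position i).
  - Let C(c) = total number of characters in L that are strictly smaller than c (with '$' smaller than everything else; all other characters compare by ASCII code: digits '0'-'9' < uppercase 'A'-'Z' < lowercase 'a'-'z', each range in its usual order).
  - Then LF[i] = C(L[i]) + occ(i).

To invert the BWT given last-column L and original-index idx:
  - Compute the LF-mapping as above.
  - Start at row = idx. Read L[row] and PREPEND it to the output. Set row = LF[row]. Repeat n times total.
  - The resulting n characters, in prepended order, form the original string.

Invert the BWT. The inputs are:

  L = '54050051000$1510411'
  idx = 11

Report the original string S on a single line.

Answer: 150145001154000105$

Derivation:
LF mapping: 15 13 1 16 2 3 17 8 4 5 6 0 9 18 10 7 14 11 12
Walk LF starting at row 11, prepending L[row]:
  step 1: row=11, L[11]='$', prepend. Next row=LF[11]=0
  step 2: row=0, L[0]='5', prepend. Next row=LF[0]=15
  step 3: row=15, L[15]='0', prepend. Next row=LF[15]=7
  step 4: row=7, L[7]='1', prepend. Next row=LF[7]=8
  step 5: row=8, L[8]='0', prepend. Next row=LF[8]=4
  step 6: row=4, L[4]='0', prepend. Next row=LF[4]=2
  step 7: row=2, L[2]='0', prepend. Next row=LF[2]=1
  step 8: row=1, L[1]='4', prepend. Next row=LF[1]=13
  step 9: row=13, L[13]='5', prepend. Next row=LF[13]=18
  step 10: row=18, L[18]='1', prepend. Next row=LF[18]=12
  step 11: row=12, L[12]='1', prepend. Next row=LF[12]=9
  step 12: row=9, L[9]='0', prepend. Next row=LF[9]=5
  step 13: row=5, L[5]='0', prepend. Next row=LF[5]=3
  step 14: row=3, L[3]='5', prepend. Next row=LF[3]=16
  step 15: row=16, L[16]='4', prepend. Next row=LF[16]=14
  step 16: row=14, L[14]='1', prepend. Next row=LF[14]=10
  step 17: row=10, L[10]='0', prepend. Next row=LF[10]=6
  step 18: row=6, L[6]='5', prepend. Next row=LF[6]=17
  step 19: row=17, L[17]='1', prepend. Next row=LF[17]=11
Reversed output: 150145001154000105$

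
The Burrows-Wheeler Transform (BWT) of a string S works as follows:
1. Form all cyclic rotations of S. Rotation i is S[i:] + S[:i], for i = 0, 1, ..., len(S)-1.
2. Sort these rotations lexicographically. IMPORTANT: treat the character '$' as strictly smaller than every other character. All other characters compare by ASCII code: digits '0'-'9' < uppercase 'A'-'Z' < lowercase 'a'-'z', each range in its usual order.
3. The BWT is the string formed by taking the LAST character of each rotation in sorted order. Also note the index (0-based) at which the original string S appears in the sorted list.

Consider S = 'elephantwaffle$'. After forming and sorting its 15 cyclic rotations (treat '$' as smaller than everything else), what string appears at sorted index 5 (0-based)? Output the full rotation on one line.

All 15 rotations (rotation i = S[i:]+S[:i]):
  rot[0] = elephantwaffle$
  rot[1] = lephantwaffle$e
  rot[2] = ephantwaffle$el
  rot[3] = phantwaffle$ele
  rot[4] = hantwaffle$elep
  rot[5] = antwaffle$eleph
  rot[6] = ntwaffle$elepha
  rot[7] = twaffle$elephan
  rot[8] = waffle$elephant
  rot[9] = affle$elephantw
  rot[10] = ffle$elephantwa
  rot[11] = fle$elephantwaf
  rot[12] = le$elephantwaff
  rot[13] = e$elephantwaffl
  rot[14] = $elephantwaffle
Sorted (with $ < everything):
  sorted[0] = $elephantwaffle
  sorted[1] = affle$elephantw
  sorted[2] = antwaffle$eleph
  sorted[3] = e$elephantwaffl
  sorted[4] = elephantwaffle$
  sorted[5] = ephantwaffle$el
  sorted[6] = ffle$elephantwa
  sorted[7] = fle$elephantwaf
  sorted[8] = hantwaffle$elep
  sorted[9] = le$elephantwaff
  sorted[10] = lephantwaffle$e
  sorted[11] = ntwaffle$elepha
  sorted[12] = phantwaffle$ele
  sorted[13] = twaffle$elephan
  sorted[14] = waffle$elephant
sorted[5] = ephantwaffle$el

Answer: ephantwaffle$el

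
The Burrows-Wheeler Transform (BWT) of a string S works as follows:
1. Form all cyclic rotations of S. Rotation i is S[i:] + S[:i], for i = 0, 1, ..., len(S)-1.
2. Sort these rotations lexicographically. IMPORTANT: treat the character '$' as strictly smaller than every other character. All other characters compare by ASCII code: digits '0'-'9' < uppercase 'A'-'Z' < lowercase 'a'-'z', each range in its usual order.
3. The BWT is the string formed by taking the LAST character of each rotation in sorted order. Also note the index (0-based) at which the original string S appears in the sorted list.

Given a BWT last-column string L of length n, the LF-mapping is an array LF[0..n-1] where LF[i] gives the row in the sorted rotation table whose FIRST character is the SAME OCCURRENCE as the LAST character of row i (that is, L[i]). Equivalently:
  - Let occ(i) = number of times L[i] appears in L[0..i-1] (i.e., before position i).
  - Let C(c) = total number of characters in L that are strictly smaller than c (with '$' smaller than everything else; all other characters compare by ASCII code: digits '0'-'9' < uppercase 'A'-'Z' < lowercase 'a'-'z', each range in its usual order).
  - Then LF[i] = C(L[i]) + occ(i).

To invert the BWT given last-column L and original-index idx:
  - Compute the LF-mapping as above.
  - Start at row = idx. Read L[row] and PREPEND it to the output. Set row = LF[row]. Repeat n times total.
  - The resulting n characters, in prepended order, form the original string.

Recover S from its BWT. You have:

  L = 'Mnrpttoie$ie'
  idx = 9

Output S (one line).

Answer: repetitionM$

Derivation:
LF mapping: 1 6 9 8 10 11 7 4 2 0 5 3
Walk LF starting at row 9, prepending L[row]:
  step 1: row=9, L[9]='$', prepend. Next row=LF[9]=0
  step 2: row=0, L[0]='M', prepend. Next row=LF[0]=1
  step 3: row=1, L[1]='n', prepend. Next row=LF[1]=6
  step 4: row=6, L[6]='o', prepend. Next row=LF[6]=7
  step 5: row=7, L[7]='i', prepend. Next row=LF[7]=4
  step 6: row=4, L[4]='t', prepend. Next row=LF[4]=10
  step 7: row=10, L[10]='i', prepend. Next row=LF[10]=5
  step 8: row=5, L[5]='t', prepend. Next row=LF[5]=11
  step 9: row=11, L[11]='e', prepend. Next row=LF[11]=3
  step 10: row=3, L[3]='p', prepend. Next row=LF[3]=8
  step 11: row=8, L[8]='e', prepend. Next row=LF[8]=2
  step 12: row=2, L[2]='r', prepend. Next row=LF[2]=9
Reversed output: repetitionM$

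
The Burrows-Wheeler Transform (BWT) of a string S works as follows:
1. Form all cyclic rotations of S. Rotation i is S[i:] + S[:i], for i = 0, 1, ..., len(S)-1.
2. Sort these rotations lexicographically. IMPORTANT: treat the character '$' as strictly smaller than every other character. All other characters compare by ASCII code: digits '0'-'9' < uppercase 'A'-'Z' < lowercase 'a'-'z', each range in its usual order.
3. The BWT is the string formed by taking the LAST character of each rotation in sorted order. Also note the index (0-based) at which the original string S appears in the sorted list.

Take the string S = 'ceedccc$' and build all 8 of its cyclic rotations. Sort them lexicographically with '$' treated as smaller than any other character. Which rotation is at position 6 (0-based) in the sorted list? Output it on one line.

All 8 rotations (rotation i = S[i:]+S[:i]):
  rot[0] = ceedccc$
  rot[1] = eedccc$c
  rot[2] = edccc$ce
  rot[3] = dccc$cee
  rot[4] = ccc$ceed
  rot[5] = cc$ceedc
  rot[6] = c$ceedcc
  rot[7] = $ceedccc
Sorted (with $ < everything):
  sorted[0] = $ceedccc
  sorted[1] = c$ceedcc
  sorted[2] = cc$ceedc
  sorted[3] = ccc$ceed
  sorted[4] = ceedccc$
  sorted[5] = dccc$cee
  sorted[6] = edccc$ce
  sorted[7] = eedccc$c
sorted[6] = edccc$ce

Answer: edccc$ce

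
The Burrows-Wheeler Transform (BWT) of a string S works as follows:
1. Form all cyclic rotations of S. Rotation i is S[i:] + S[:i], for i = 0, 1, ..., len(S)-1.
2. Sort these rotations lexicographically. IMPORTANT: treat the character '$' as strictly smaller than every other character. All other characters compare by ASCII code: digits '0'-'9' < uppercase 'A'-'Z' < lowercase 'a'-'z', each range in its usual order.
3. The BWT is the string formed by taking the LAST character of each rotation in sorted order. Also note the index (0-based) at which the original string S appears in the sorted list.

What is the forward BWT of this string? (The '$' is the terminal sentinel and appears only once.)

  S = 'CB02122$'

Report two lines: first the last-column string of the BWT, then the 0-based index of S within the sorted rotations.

Answer: 2B2201C$
7

Derivation:
All 8 rotations (rotation i = S[i:]+S[:i]):
  rot[0] = CB02122$
  rot[1] = B02122$C
  rot[2] = 02122$CB
  rot[3] = 2122$CB0
  rot[4] = 122$CB02
  rot[5] = 22$CB021
  rot[6] = 2$CB0212
  rot[7] = $CB02122
Sorted (with $ < everything):
  sorted[0] = $CB02122  (last char: '2')
  sorted[1] = 02122$CB  (last char: 'B')
  sorted[2] = 122$CB02  (last char: '2')
  sorted[3] = 2$CB0212  (last char: '2')
  sorted[4] = 2122$CB0  (last char: '0')
  sorted[5] = 22$CB021  (last char: '1')
  sorted[6] = B02122$C  (last char: 'C')
  sorted[7] = CB02122$  (last char: '$')
Last column: 2B2201C$
Original string S is at sorted index 7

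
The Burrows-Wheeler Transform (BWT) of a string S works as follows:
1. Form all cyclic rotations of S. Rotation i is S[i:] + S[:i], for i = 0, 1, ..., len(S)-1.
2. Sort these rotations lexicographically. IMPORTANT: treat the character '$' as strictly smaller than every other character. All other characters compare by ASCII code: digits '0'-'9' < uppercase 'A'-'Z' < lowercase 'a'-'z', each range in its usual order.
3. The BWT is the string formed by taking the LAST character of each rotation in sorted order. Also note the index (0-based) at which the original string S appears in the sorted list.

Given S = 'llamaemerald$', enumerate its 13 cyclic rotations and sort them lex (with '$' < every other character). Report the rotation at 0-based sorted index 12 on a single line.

All 13 rotations (rotation i = S[i:]+S[:i]):
  rot[0] = llamaemerald$
  rot[1] = lamaemerald$l
  rot[2] = amaemerald$ll
  rot[3] = maemerald$lla
  rot[4] = aemerald$llam
  rot[5] = emerald$llama
  rot[6] = merald$llamae
  rot[7] = erald$llamaem
  rot[8] = rald$llamaeme
  rot[9] = ald$llamaemer
  rot[10] = ld$llamaemera
  rot[11] = d$llamaemeral
  rot[12] = $llamaemerald
Sorted (with $ < everything):
  sorted[0] = $llamaemerald
  sorted[1] = aemerald$llam
  sorted[2] = ald$llamaemer
  sorted[3] = amaemerald$ll
  sorted[4] = d$llamaemeral
  sorted[5] = emerald$llama
  sorted[6] = erald$llamaem
  sorted[7] = lamaemerald$l
  sorted[8] = ld$llamaemera
  sorted[9] = llamaemerald$
  sorted[10] = maemerald$lla
  sorted[11] = merald$llamae
  sorted[12] = rald$llamaeme
sorted[12] = rald$llamaeme

Answer: rald$llamaeme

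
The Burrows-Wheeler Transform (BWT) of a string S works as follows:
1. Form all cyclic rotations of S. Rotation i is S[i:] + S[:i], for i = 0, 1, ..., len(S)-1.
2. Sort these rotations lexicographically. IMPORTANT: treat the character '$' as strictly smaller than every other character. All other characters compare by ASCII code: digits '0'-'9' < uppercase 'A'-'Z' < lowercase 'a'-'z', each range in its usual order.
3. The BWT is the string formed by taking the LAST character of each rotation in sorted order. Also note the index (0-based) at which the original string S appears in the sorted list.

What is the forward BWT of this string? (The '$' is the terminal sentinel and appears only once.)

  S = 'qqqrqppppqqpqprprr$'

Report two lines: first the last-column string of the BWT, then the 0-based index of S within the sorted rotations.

All 19 rotations (rotation i = S[i:]+S[:i]):
  rot[0] = qqqrqppppqqpqprprr$
  rot[1] = qqrqppppqqpqprprr$q
  rot[2] = qrqppppqqpqprprr$qq
  rot[3] = rqppppqqpqprprr$qqq
  rot[4] = qppppqqpqprprr$qqqr
  rot[5] = ppppqqpqprprr$qqqrq
  rot[6] = pppqqpqprprr$qqqrqp
  rot[7] = ppqqpqprprr$qqqrqpp
  rot[8] = pqqpqprprr$qqqrqppp
  rot[9] = qqpqprprr$qqqrqpppp
  rot[10] = qpqprprr$qqqrqppppq
  rot[11] = pqprprr$qqqrqppppqq
  rot[12] = qprprr$qqqrqppppqqp
  rot[13] = prprr$qqqrqppppqqpq
  rot[14] = rprr$qqqrqppppqqpqp
  rot[15] = prr$qqqrqppppqqpqpr
  rot[16] = rr$qqqrqppppqqpqprp
  rot[17] = r$qqqrqppppqqpqprpr
  rot[18] = $qqqrqppppqqpqprprr
Sorted (with $ < everything):
  sorted[0] = $qqqrqppppqqpqprprr  (last char: 'r')
  sorted[1] = ppppqqpqprprr$qqqrq  (last char: 'q')
  sorted[2] = pppqqpqprprr$qqqrqp  (last char: 'p')
  sorted[3] = ppqqpqprprr$qqqrqpp  (last char: 'p')
  sorted[4] = pqprprr$qqqrqppppqq  (last char: 'q')
  sorted[5] = pqqpqprprr$qqqrqppp  (last char: 'p')
  sorted[6] = prprr$qqqrqppppqqpq  (last char: 'q')
  sorted[7] = prr$qqqrqppppqqpqpr  (last char: 'r')
  sorted[8] = qppppqqpqprprr$qqqr  (last char: 'r')
  sorted[9] = qpqprprr$qqqrqppppq  (last char: 'q')
  sorted[10] = qprprr$qqqrqppppqqp  (last char: 'p')
  sorted[11] = qqpqprprr$qqqrqpppp  (last char: 'p')
  sorted[12] = qqqrqppppqqpqprprr$  (last char: '$')
  sorted[13] = qqrqppppqqpqprprr$q  (last char: 'q')
  sorted[14] = qrqppppqqpqprprr$qq  (last char: 'q')
  sorted[15] = r$qqqrqppppqqpqprpr  (last char: 'r')
  sorted[16] = rprr$qqqrqppppqqpqp  (last char: 'p')
  sorted[17] = rqppppqqpqprprr$qqq  (last char: 'q')
  sorted[18] = rr$qqqrqppppqqpqprp  (last char: 'p')
Last column: rqppqpqrrqpp$qqrpqp
Original string S is at sorted index 12

Answer: rqppqpqrrqpp$qqrpqp
12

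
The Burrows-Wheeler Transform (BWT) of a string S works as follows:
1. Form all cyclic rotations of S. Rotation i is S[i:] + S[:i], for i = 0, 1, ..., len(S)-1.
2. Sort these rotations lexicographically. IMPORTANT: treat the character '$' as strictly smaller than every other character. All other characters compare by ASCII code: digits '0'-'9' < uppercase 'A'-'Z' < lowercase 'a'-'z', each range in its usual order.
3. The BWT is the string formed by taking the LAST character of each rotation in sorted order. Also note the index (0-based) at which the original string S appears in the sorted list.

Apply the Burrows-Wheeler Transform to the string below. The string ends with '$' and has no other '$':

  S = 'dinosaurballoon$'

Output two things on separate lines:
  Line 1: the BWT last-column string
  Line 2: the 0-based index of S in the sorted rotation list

Answer: nbsr$daloiolnuoa
4

Derivation:
All 16 rotations (rotation i = S[i:]+S[:i]):
  rot[0] = dinosaurballoon$
  rot[1] = inosaurballoon$d
  rot[2] = nosaurballoon$di
  rot[3] = osaurballoon$din
  rot[4] = saurballoon$dino
  rot[5] = aurballoon$dinos
  rot[6] = urballoon$dinosa
  rot[7] = rballoon$dinosau
  rot[8] = balloon$dinosaur
  rot[9] = alloon$dinosaurb
  rot[10] = lloon$dinosaurba
  rot[11] = loon$dinosaurbal
  rot[12] = oon$dinosaurball
  rot[13] = on$dinosaurballo
  rot[14] = n$dinosaurballoo
  rot[15] = $dinosaurballoon
Sorted (with $ < everything):
  sorted[0] = $dinosaurballoon  (last char: 'n')
  sorted[1] = alloon$dinosaurb  (last char: 'b')
  sorted[2] = aurballoon$dinos  (last char: 's')
  sorted[3] = balloon$dinosaur  (last char: 'r')
  sorted[4] = dinosaurballoon$  (last char: '$')
  sorted[5] = inosaurballoon$d  (last char: 'd')
  sorted[6] = lloon$dinosaurba  (last char: 'a')
  sorted[7] = loon$dinosaurbal  (last char: 'l')
  sorted[8] = n$dinosaurballoo  (last char: 'o')
  sorted[9] = nosaurballoon$di  (last char: 'i')
  sorted[10] = on$dinosaurballo  (last char: 'o')
  sorted[11] = oon$dinosaurball  (last char: 'l')
  sorted[12] = osaurballoon$din  (last char: 'n')
  sorted[13] = rballoon$dinosau  (last char: 'u')
  sorted[14] = saurballoon$dino  (last char: 'o')
  sorted[15] = urballoon$dinosa  (last char: 'a')
Last column: nbsr$daloiolnuoa
Original string S is at sorted index 4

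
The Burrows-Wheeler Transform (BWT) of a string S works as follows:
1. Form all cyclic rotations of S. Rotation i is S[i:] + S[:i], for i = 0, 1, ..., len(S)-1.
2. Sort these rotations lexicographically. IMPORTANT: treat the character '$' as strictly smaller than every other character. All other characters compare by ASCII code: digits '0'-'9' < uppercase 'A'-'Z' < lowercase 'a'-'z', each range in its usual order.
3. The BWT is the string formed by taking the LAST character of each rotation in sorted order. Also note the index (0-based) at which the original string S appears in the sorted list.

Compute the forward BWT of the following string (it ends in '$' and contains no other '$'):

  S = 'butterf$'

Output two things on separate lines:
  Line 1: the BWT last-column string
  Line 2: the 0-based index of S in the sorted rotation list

Answer: f$tretub
1

Derivation:
All 8 rotations (rotation i = S[i:]+S[:i]):
  rot[0] = butterf$
  rot[1] = utterf$b
  rot[2] = tterf$bu
  rot[3] = terf$but
  rot[4] = erf$butt
  rot[5] = rf$butte
  rot[6] = f$butter
  rot[7] = $butterf
Sorted (with $ < everything):
  sorted[0] = $butterf  (last char: 'f')
  sorted[1] = butterf$  (last char: '$')
  sorted[2] = erf$butt  (last char: 't')
  sorted[3] = f$butter  (last char: 'r')
  sorted[4] = rf$butte  (last char: 'e')
  sorted[5] = terf$but  (last char: 't')
  sorted[6] = tterf$bu  (last char: 'u')
  sorted[7] = utterf$b  (last char: 'b')
Last column: f$tretub
Original string S is at sorted index 1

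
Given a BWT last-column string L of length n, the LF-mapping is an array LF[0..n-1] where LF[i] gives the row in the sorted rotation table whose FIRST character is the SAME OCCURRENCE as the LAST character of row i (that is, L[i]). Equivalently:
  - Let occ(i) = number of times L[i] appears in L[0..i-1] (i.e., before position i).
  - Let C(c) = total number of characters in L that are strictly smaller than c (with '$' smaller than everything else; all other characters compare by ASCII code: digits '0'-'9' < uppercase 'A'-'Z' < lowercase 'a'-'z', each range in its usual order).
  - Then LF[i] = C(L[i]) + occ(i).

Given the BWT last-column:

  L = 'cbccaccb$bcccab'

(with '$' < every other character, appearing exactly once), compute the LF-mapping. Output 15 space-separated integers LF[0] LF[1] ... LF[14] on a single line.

Char counts: '$':1, 'a':2, 'b':4, 'c':8
C (first-col start): C('$')=0, C('a')=1, C('b')=3, C('c')=7
L[0]='c': occ=0, LF[0]=C('c')+0=7+0=7
L[1]='b': occ=0, LF[1]=C('b')+0=3+0=3
L[2]='c': occ=1, LF[2]=C('c')+1=7+1=8
L[3]='c': occ=2, LF[3]=C('c')+2=7+2=9
L[4]='a': occ=0, LF[4]=C('a')+0=1+0=1
L[5]='c': occ=3, LF[5]=C('c')+3=7+3=10
L[6]='c': occ=4, LF[6]=C('c')+4=7+4=11
L[7]='b': occ=1, LF[7]=C('b')+1=3+1=4
L[8]='$': occ=0, LF[8]=C('$')+0=0+0=0
L[9]='b': occ=2, LF[9]=C('b')+2=3+2=5
L[10]='c': occ=5, LF[10]=C('c')+5=7+5=12
L[11]='c': occ=6, LF[11]=C('c')+6=7+6=13
L[12]='c': occ=7, LF[12]=C('c')+7=7+7=14
L[13]='a': occ=1, LF[13]=C('a')+1=1+1=2
L[14]='b': occ=3, LF[14]=C('b')+3=3+3=6

Answer: 7 3 8 9 1 10 11 4 0 5 12 13 14 2 6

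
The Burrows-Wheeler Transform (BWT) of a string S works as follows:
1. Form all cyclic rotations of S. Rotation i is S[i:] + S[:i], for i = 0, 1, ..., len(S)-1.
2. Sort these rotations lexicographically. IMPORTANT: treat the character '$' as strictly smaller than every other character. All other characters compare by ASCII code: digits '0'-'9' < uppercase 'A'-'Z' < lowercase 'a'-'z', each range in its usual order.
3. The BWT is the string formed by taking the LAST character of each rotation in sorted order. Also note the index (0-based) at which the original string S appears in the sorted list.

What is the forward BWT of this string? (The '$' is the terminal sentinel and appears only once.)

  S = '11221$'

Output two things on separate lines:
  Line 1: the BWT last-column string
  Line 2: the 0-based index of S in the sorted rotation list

All 6 rotations (rotation i = S[i:]+S[:i]):
  rot[0] = 11221$
  rot[1] = 1221$1
  rot[2] = 221$11
  rot[3] = 21$112
  rot[4] = 1$1122
  rot[5] = $11221
Sorted (with $ < everything):
  sorted[0] = $11221  (last char: '1')
  sorted[1] = 1$1122  (last char: '2')
  sorted[2] = 11221$  (last char: '$')
  sorted[3] = 1221$1  (last char: '1')
  sorted[4] = 21$112  (last char: '2')
  sorted[5] = 221$11  (last char: '1')
Last column: 12$121
Original string S is at sorted index 2

Answer: 12$121
2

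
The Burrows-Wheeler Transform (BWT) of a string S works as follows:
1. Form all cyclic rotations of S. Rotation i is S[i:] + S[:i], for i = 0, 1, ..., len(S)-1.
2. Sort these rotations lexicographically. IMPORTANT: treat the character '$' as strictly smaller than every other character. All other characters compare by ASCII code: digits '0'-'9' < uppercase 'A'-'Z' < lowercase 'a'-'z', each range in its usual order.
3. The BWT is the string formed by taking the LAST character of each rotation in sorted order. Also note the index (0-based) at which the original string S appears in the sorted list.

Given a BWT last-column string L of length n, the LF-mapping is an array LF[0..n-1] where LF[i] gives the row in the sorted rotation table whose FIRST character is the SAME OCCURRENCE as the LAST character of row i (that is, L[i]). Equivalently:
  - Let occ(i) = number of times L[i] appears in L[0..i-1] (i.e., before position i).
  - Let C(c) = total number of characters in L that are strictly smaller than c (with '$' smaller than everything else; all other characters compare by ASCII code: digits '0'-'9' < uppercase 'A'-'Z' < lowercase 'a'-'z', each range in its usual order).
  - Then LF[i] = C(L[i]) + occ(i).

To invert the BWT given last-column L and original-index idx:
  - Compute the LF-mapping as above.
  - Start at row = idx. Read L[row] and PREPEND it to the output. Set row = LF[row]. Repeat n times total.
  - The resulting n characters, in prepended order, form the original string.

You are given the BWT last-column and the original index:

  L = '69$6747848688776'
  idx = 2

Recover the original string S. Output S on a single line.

Answer: 476946788788766$

Derivation:
LF mapping: 3 15 0 4 7 1 8 11 2 12 5 13 14 9 10 6
Walk LF starting at row 2, prepending L[row]:
  step 1: row=2, L[2]='$', prepend. Next row=LF[2]=0
  step 2: row=0, L[0]='6', prepend. Next row=LF[0]=3
  step 3: row=3, L[3]='6', prepend. Next row=LF[3]=4
  step 4: row=4, L[4]='7', prepend. Next row=LF[4]=7
  step 5: row=7, L[7]='8', prepend. Next row=LF[7]=11
  step 6: row=11, L[11]='8', prepend. Next row=LF[11]=13
  step 7: row=13, L[13]='7', prepend. Next row=LF[13]=9
  step 8: row=9, L[9]='8', prepend. Next row=LF[9]=12
  step 9: row=12, L[12]='8', prepend. Next row=LF[12]=14
  step 10: row=14, L[14]='7', prepend. Next row=LF[14]=10
  step 11: row=10, L[10]='6', prepend. Next row=LF[10]=5
  step 12: row=5, L[5]='4', prepend. Next row=LF[5]=1
  step 13: row=1, L[1]='9', prepend. Next row=LF[1]=15
  step 14: row=15, L[15]='6', prepend. Next row=LF[15]=6
  step 15: row=6, L[6]='7', prepend. Next row=LF[6]=8
  step 16: row=8, L[8]='4', prepend. Next row=LF[8]=2
Reversed output: 476946788788766$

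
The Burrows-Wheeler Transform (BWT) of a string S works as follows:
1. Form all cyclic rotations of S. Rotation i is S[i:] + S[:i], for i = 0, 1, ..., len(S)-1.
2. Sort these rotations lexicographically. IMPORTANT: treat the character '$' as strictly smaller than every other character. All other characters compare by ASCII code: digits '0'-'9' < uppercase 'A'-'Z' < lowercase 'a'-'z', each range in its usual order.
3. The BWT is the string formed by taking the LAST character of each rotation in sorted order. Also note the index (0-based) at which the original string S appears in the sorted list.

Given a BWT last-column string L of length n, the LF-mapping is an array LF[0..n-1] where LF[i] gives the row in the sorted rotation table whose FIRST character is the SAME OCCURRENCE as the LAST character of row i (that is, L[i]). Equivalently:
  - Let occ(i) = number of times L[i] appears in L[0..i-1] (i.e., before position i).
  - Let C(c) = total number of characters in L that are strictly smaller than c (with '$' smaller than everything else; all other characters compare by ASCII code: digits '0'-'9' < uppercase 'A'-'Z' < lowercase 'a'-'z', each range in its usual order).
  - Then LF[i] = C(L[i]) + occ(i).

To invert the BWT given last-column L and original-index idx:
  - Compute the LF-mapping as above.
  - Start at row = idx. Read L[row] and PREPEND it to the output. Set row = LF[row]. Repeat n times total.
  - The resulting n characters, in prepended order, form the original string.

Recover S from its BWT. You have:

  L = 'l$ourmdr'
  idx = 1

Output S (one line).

Answer: drumrol$

Derivation:
LF mapping: 2 0 4 7 5 3 1 6
Walk LF starting at row 1, prepending L[row]:
  step 1: row=1, L[1]='$', prepend. Next row=LF[1]=0
  step 2: row=0, L[0]='l', prepend. Next row=LF[0]=2
  step 3: row=2, L[2]='o', prepend. Next row=LF[2]=4
  step 4: row=4, L[4]='r', prepend. Next row=LF[4]=5
  step 5: row=5, L[5]='m', prepend. Next row=LF[5]=3
  step 6: row=3, L[3]='u', prepend. Next row=LF[3]=7
  step 7: row=7, L[7]='r', prepend. Next row=LF[7]=6
  step 8: row=6, L[6]='d', prepend. Next row=LF[6]=1
Reversed output: drumrol$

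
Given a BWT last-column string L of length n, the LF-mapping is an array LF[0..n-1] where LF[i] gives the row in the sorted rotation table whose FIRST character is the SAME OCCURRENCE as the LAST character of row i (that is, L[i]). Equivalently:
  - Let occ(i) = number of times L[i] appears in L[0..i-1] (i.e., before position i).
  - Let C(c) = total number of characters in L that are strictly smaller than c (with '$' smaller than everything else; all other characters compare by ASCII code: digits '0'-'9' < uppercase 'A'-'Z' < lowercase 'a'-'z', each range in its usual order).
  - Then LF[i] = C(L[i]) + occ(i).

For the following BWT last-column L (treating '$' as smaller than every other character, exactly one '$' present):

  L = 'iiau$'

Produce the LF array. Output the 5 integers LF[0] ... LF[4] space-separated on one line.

Answer: 2 3 1 4 0

Derivation:
Char counts: '$':1, 'a':1, 'i':2, 'u':1
C (first-col start): C('$')=0, C('a')=1, C('i')=2, C('u')=4
L[0]='i': occ=0, LF[0]=C('i')+0=2+0=2
L[1]='i': occ=1, LF[1]=C('i')+1=2+1=3
L[2]='a': occ=0, LF[2]=C('a')+0=1+0=1
L[3]='u': occ=0, LF[3]=C('u')+0=4+0=4
L[4]='$': occ=0, LF[4]=C('$')+0=0+0=0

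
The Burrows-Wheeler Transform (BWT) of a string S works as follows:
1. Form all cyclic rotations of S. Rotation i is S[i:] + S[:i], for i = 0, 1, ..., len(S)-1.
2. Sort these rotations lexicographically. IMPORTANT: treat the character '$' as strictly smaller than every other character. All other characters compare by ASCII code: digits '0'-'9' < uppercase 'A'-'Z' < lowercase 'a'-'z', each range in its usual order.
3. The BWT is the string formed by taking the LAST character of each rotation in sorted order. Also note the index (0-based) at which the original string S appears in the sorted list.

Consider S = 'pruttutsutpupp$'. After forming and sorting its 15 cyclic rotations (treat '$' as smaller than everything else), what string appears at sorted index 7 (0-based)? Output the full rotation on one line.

Answer: tpupp$pruttutsu

Derivation:
All 15 rotations (rotation i = S[i:]+S[:i]):
  rot[0] = pruttutsutpupp$
  rot[1] = ruttutsutpupp$p
  rot[2] = uttutsutpupp$pr
  rot[3] = ttutsutpupp$pru
  rot[4] = tutsutpupp$prut
  rot[5] = utsutpupp$prutt
  rot[6] = tsutpupp$pruttu
  rot[7] = sutpupp$pruttut
  rot[8] = utpupp$pruttuts
  rot[9] = tpupp$pruttutsu
  rot[10] = pupp$pruttutsut
  rot[11] = upp$pruttutsutp
  rot[12] = pp$pruttutsutpu
  rot[13] = p$pruttutsutpup
  rot[14] = $pruttutsutpupp
Sorted (with $ < everything):
  sorted[0] = $pruttutsutpupp
  sorted[1] = p$pruttutsutpup
  sorted[2] = pp$pruttutsutpu
  sorted[3] = pruttutsutpupp$
  sorted[4] = pupp$pruttutsut
  sorted[5] = ruttutsutpupp$p
  sorted[6] = sutpupp$pruttut
  sorted[7] = tpupp$pruttutsu
  sorted[8] = tsutpupp$pruttu
  sorted[9] = ttutsutpupp$pru
  sorted[10] = tutsutpupp$prut
  sorted[11] = upp$pruttutsutp
  sorted[12] = utpupp$pruttuts
  sorted[13] = utsutpupp$prutt
  sorted[14] = uttutsutpupp$pr
sorted[7] = tpupp$pruttutsu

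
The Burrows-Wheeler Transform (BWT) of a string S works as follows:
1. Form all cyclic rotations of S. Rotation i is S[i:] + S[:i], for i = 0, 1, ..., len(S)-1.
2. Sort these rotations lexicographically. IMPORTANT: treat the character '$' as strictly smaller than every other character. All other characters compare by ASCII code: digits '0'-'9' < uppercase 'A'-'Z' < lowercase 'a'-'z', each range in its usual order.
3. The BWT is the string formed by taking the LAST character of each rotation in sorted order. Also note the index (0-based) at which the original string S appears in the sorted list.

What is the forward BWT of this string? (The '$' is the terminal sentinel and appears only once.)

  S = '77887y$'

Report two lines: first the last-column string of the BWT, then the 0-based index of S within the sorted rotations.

All 7 rotations (rotation i = S[i:]+S[:i]):
  rot[0] = 77887y$
  rot[1] = 7887y$7
  rot[2] = 887y$77
  rot[3] = 87y$778
  rot[4] = 7y$7788
  rot[5] = y$77887
  rot[6] = $77887y
Sorted (with $ < everything):
  sorted[0] = $77887y  (last char: 'y')
  sorted[1] = 77887y$  (last char: '$')
  sorted[2] = 7887y$7  (last char: '7')
  sorted[3] = 7y$7788  (last char: '8')
  sorted[4] = 87y$778  (last char: '8')
  sorted[5] = 887y$77  (last char: '7')
  sorted[6] = y$77887  (last char: '7')
Last column: y$78877
Original string S is at sorted index 1

Answer: y$78877
1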